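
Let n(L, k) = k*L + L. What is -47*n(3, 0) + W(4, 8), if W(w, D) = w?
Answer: -137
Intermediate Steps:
n(L, k) = L + L*k (n(L, k) = L*k + L = L + L*k)
-47*n(3, 0) + W(4, 8) = -141*(1 + 0) + 4 = -141 + 4 = -137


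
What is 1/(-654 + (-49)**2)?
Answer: 1/1747 ≈ 0.00057241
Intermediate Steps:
1/(-654 + (-49)**2) = 1/(-654 + 2401) = 1/1747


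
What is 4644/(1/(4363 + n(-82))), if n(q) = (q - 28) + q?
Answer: 19370124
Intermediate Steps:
n(q) = -28 + 2*q (n(q) = (-28 + q) + q = -28 + 2*q)
4644/(1/(4363 + n(-82))) = 4644/(1/(4363 + (-28 + 2*(-82)))) = 4644/(1/(4363 + (-28 - 164))) = 4644/(1/(4363 - 192)) = 4644/(1/4171) = 4644*4171 = 19370124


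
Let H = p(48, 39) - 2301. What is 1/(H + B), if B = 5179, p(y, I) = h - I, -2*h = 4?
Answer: 1/2837 ≈ 0.00035249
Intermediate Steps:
h = -2 (h = -½*4 = -2)
p(y, I) = -2 - I
H = -2342 (H = (-2 - 1*39) - 2301 = (-2 - 39) - 2301 = -41 - 2301 = -2342)
1/(H + B) = 1/(-2342 + 5179) = 1/2837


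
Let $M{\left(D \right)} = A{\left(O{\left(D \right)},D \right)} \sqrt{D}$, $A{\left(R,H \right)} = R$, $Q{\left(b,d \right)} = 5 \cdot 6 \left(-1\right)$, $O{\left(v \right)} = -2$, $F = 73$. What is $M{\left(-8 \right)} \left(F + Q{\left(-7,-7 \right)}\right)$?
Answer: $- 172 i \sqrt{2} \approx - 243.24 i$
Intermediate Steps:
$Q{\left(b,d \right)} = -30$ ($Q{\left(b,d \right)} = 30 \left(-1\right) = -30$)
$M{\left(D \right)} = - 2 \sqrt{D}$
$M{\left(-8 \right)} \left(F + Q{\left(-7,-7 \right)}\right) = - 2 \sqrt{-8} \left(73 - 30\right) = - 2 \cdot 2 i \sqrt{2} \cdot 43 = - 4 i \sqrt{2} \cdot 43 = - 172 i \sqrt{2}$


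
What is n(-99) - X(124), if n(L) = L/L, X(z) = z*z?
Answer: -15375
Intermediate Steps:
X(z) = z²
n(L) = 1
n(-99) - X(124) = 1 - 1*124² = 1 - 1*15376 = 1 - 15376 = -15375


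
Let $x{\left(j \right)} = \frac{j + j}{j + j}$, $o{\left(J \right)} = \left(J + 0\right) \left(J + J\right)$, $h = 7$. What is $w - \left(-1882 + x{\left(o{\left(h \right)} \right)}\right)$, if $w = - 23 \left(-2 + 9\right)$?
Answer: $1720$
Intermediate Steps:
$o{\left(J \right)} = 2 J^{2}$ ($o{\left(J \right)} = J 2 J = 2 J^{2}$)
$w = -161$ ($w = \left(-23\right) 7 = -161$)
$x{\left(j \right)} = 1$ ($x{\left(j \right)} = \frac{2 j}{2 j} = 2 j \frac{1}{2 j} = 1$)
$w - \left(-1882 + x{\left(o{\left(h \right)} \right)}\right) = -161 - \left(-1882 + 1\right) = -161 - -1881 = -161 + 1881 = 1720$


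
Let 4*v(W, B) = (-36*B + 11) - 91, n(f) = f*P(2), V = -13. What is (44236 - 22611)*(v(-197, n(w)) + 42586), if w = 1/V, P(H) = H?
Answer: 11966756000/13 ≈ 9.2052e+8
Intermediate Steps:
w = -1/13 (w = 1/(-13) = -1/13 ≈ -0.076923)
n(f) = 2*f (n(f) = f*2 = 2*f)
v(W, B) = -20 - 9*B (v(W, B) = ((-36*B + 11) - 91)/4 = ((11 - 36*B) - 91)/4 = (-80 - 36*B)/4 = -20 - 9*B)
(44236 - 22611)*(v(-197, n(w)) + 42586) = (44236 - 22611)*((-20 - 18*(-1)/13) + 42586) = 21625*((-20 - 9*(-2/13)) + 42586) = 21625*((-20 + 18/13) + 42586) = 21625*(-242/13 + 42586) = 21625*(553376/13) = 11966756000/13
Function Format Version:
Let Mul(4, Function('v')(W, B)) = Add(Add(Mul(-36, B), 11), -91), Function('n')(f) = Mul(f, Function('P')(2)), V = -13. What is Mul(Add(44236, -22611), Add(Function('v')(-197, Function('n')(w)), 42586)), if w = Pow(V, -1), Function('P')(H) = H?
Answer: Rational(11966756000, 13) ≈ 9.2052e+8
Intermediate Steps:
w = Rational(-1, 13) (w = Pow(-13, -1) = Rational(-1, 13) ≈ -0.076923)
Function('n')(f) = Mul(2, f) (Function('n')(f) = Mul(f, 2) = Mul(2, f))
Function('v')(W, B) = Add(-20, Mul(-9, B)) (Function('v')(W, B) = Mul(Rational(1, 4), Add(Add(Mul(-36, B), 11), -91)) = Mul(Rational(1, 4), Add(Add(11, Mul(-36, B)), -91)) = Mul(Rational(1, 4), Add(-80, Mul(-36, B))) = Add(-20, Mul(-9, B)))
Mul(Add(44236, -22611), Add(Function('v')(-197, Function('n')(w)), 42586)) = Mul(Add(44236, -22611), Add(Add(-20, Mul(-9, Mul(2, Rational(-1, 13)))), 42586)) = Mul(21625, Add(Add(-20, Mul(-9, Rational(-2, 13))), 42586)) = Mul(21625, Add(Add(-20, Rational(18, 13)), 42586)) = Mul(21625, Add(Rational(-242, 13), 42586)) = Mul(21625, Rational(553376, 13)) = Rational(11966756000, 13)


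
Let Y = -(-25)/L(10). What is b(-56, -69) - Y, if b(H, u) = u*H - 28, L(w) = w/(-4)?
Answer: 3846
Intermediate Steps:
L(w) = -w/4 (L(w) = w*(-¼) = -w/4)
b(H, u) = -28 + H*u (b(H, u) = H*u - 28 = -28 + H*u)
Y = -10 (Y = -(-25)/((-¼*10)) = -(-25)/(-5/2) = -(-25)*(-2)/5 = -5*2 = -10)
b(-56, -69) - Y = (-28 - 56*(-69)) - 1*(-10) = (-28 + 3864) + 10 = 3836 + 10 = 3846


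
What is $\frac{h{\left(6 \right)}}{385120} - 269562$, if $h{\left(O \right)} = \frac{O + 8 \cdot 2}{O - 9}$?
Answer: $- \frac{155720576171}{577680} \approx -2.6956 \cdot 10^{5}$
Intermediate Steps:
$h{\left(O \right)} = \frac{16 + O}{-9 + O}$ ($h{\left(O \right)} = \frac{O + 16}{-9 + O} = \frac{16 + O}{-9 + O}$)
$\frac{h{\left(6 \right)}}{385120} - 269562 = \frac{\frac{1}{-9 + 6} \left(16 + 6\right)}{385120} - 269562 = \frac{1}{-3} \cdot 22 \cdot \frac{1}{385120} - 269562 = \left(- \frac{1}{3}\right) 22 \cdot \frac{1}{385120} - 269562 = \left(- \frac{22}{3}\right) \frac{1}{385120} - 269562 = - \frac{11}{577680} - 269562 = - \frac{155720576171}{577680}$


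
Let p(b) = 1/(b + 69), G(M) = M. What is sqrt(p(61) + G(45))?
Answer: sqrt(760630)/130 ≈ 6.7088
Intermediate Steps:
p(b) = 1/(69 + b)
sqrt(p(61) + G(45)) = sqrt(1/(69 + 61) + 45) = sqrt(1/130 + 45) = sqrt(5851/130) = sqrt(760630)/130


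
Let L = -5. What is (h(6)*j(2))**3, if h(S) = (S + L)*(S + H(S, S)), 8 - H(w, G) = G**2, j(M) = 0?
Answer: 0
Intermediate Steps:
H(w, G) = 8 - G**2
h(S) = (-5 + S)*(8 + S - S**2) (h(S) = (S - 5)*(S + (8 - S**2)) = (-5 + S)*(8 + S - S**2))
(h(6)*j(2))**3 = ((-40 - 1*6**3 + 3*6 + 6*6**2)*0)**3 = ((-40 - 1*216 + 18 + 6*36)*0)**3 = ((-40 - 216 + 18 + 216)*0)**3 = (-22*0)**3 = 0**3 = 0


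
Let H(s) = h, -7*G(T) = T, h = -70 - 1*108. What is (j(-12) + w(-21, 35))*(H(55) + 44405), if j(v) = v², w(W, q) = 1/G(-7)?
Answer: 6412915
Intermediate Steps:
h = -178 (h = -70 - 108 = -178)
G(T) = -T/7
H(s) = -178
w(W, q) = 1 (w(W, q) = 1/(-⅐*(-7)) = 1/1 = 1)
(j(-12) + w(-21, 35))*(H(55) + 44405) = ((-12)² + 1)*(-178 + 44405) = (144 + 1)*44227 = 145*44227 = 6412915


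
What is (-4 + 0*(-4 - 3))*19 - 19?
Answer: -95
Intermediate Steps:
(-4 + 0*(-4 - 3))*19 - 19 = (-4 + 0*(-7))*19 - 19 = (-4 + 0)*19 - 19 = -4*19 - 19 = -76 - 19 = -95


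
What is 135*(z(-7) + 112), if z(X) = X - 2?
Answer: 13905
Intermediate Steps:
z(X) = -2 + X
135*(z(-7) + 112) = 135*((-2 - 7) + 112) = 135*(-9 + 112) = 135*103 = 13905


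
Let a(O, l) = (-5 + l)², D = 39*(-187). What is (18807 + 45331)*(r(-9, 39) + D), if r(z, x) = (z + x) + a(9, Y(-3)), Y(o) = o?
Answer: -461729462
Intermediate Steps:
D = -7293
r(z, x) = 64 + x + z (r(z, x) = (z + x) + (-5 - 3)² = (x + z) + (-8)² = (x + z) + 64 = 64 + x + z)
(18807 + 45331)*(r(-9, 39) + D) = (18807 + 45331)*((64 + 39 - 9) - 7293) = 64138*(94 - 7293) = 64138*(-7199) = -461729462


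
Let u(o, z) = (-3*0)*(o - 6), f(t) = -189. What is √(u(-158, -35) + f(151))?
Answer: 3*I*√21 ≈ 13.748*I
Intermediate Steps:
u(o, z) = 0 (u(o, z) = 0*(-6 + o) = 0)
√(u(-158, -35) + f(151)) = √(0 - 189) = √(-189) = 3*I*√21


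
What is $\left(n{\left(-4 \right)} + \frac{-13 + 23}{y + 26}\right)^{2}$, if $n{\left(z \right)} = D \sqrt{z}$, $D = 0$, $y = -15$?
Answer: $\frac{100}{121} \approx 0.82645$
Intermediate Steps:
$n{\left(z \right)} = 0$ ($n{\left(z \right)} = 0 \sqrt{z} = 0$)
$\left(n{\left(-4 \right)} + \frac{-13 + 23}{y + 26}\right)^{2} = \left(0 + \frac{-13 + 23}{-15 + 26}\right)^{2} = \left(0 + \frac{10}{11}\right)^{2} = \left(\frac{10}{11}\right)^{2} = \frac{100}{121}$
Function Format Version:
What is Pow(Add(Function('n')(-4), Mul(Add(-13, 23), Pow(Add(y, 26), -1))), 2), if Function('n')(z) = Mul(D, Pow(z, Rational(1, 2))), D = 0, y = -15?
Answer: Rational(100, 121) ≈ 0.82645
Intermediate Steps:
Function('n')(z) = 0 (Function('n')(z) = Mul(0, Pow(z, Rational(1, 2))) = 0)
Pow(Add(Function('n')(-4), Mul(Add(-13, 23), Pow(Add(y, 26), -1))), 2) = Pow(Add(0, Mul(Add(-13, 23), Pow(Add(-15, 26), -1))), 2) = Pow(Add(0, Mul(10, Pow(11, -1))), 2) = Pow(Add(0, Mul(10, Rational(1, 11))), 2) = Pow(Add(0, Rational(10, 11)), 2) = Pow(Rational(10, 11), 2) = Rational(100, 121)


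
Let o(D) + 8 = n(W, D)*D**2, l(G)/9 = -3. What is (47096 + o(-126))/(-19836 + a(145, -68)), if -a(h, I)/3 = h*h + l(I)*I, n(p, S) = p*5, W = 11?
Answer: -306756/29473 ≈ -10.408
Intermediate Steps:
n(p, S) = 5*p
l(G) = -27 (l(G) = 9*(-3) = -27)
o(D) = -8 + 55*D**2 (o(D) = -8 + (5*11)*D**2 = -8 + 55*D**2)
a(h, I) = -3*h**2 + 81*I (a(h, I) = -3*(h*h - 27*I) = -3*(h**2 - 27*I) = -3*h**2 + 81*I)
(47096 + o(-126))/(-19836 + a(145, -68)) = (47096 + (-8 + 55*(-126)**2))/(-19836 + (-3*145**2 + 81*(-68))) = (47096 + (-8 + 55*15876))/(-19836 + (-3*21025 - 5508)) = (47096 + (-8 + 873180))/(-19836 + (-63075 - 5508)) = (47096 + 873172)/(-19836 - 68583) = 920268/(-88419) = 920268*(-1/88419) = -306756/29473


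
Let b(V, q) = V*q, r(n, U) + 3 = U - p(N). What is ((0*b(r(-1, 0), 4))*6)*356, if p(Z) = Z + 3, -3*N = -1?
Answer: 0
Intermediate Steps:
N = ⅓ (N = -⅓*(-1) = ⅓ ≈ 0.33333)
p(Z) = 3 + Z
r(n, U) = -19/3 + U (r(n, U) = -3 + (U - (3 + ⅓)) = -3 + (U - 1*10/3) = -3 + (U - 10/3) = -3 + (-10/3 + U) = -19/3 + U)
((0*b(r(-1, 0), 4))*6)*356 = ((0*((-19/3 + 0)*4))*6)*356 = ((0*(-19/3*4))*6)*356 = ((0*(-76/3))*6)*356 = (0*6)*356 = 0*356 = 0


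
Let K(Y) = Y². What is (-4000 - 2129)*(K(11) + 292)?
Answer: -2531277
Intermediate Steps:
(-4000 - 2129)*(K(11) + 292) = (-4000 - 2129)*(11² + 292) = -6129*(121 + 292) = -6129*413 = -2531277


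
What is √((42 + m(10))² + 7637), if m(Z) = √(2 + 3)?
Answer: √(9406 + 84*√5) ≈ 97.948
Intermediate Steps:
m(Z) = √5
√((42 + m(10))² + 7637) = √((42 + √5)² + 7637) = √(7637 + (42 + √5)²)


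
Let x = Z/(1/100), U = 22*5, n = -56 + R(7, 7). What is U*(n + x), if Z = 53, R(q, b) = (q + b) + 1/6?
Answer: 1735195/3 ≈ 5.7840e+5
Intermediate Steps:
R(q, b) = 1/6 + b + q (R(q, b) = (b + q) + 1/6 = 1/6 + b + q)
n = -251/6 (n = -56 + (1/6 + 7 + 7) = -56 + 85/6 = -251/6 ≈ -41.833)
U = 110
x = 5300 (x = 53/(1/100) = 53*100 = 5300)
U*(n + x) = 110*(-251/6 + 5300) = 110*(31549/6) = 1735195/3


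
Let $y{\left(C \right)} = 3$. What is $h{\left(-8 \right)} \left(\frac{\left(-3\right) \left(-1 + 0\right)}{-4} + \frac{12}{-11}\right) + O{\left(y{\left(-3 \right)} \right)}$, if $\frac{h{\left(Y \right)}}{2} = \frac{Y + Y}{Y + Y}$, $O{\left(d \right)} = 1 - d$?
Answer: $- \frac{125}{22} \approx -5.6818$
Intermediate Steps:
$h{\left(Y \right)} = 2$ ($h{\left(Y \right)} = 2 \frac{Y + Y}{Y + Y} = 2 \frac{2 Y}{2 Y} = 2 \cdot 2 Y \frac{1}{2 Y} = 2 \cdot 1 = 2$)
$h{\left(-8 \right)} \left(\frac{\left(-3\right) \left(-1 + 0\right)}{-4} + \frac{12}{-11}\right) + O{\left(y{\left(-3 \right)} \right)} = 2 \left(\frac{\left(-3\right) \left(-1 + 0\right)}{-4} + \frac{12}{-11}\right) + \left(1 - 3\right) = 2 \left(\left(-3\right) \left(-1\right) \left(- \frac{1}{4}\right) + 12 \left(- \frac{1}{11}\right)\right) + \left(1 - 3\right) = 2 \left(3 \left(- \frac{1}{4}\right) - \frac{12}{11}\right) - 2 = 2 \left(- \frac{3}{4} - \frac{12}{11}\right) - 2 = 2 \left(- \frac{81}{44}\right) - 2 = - \frac{81}{22} - 2 = - \frac{125}{22}$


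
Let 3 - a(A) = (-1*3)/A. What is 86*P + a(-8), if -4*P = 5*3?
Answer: -2559/8 ≈ -319.88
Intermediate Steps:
P = -15/4 (P = -5*3/4 = -1/4*15 = -15/4 ≈ -3.7500)
a(A) = 3 + 3/A (a(A) = 3 - (-1*3)/A = 3 - (-3)/A = 3 + 3/A)
86*P + a(-8) = 86*(-15/4) + (3 + 3/(-8)) = -645/2 + (3 + 3*(-1/8)) = -645/2 + (3 - 3/8) = -645/2 + 21/8 = -2559/8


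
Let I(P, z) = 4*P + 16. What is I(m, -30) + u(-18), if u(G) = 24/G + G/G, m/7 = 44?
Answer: 3743/3 ≈ 1247.7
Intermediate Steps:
m = 308 (m = 7*44 = 308)
I(P, z) = 16 + 4*P
u(G) = 1 + 24/G (u(G) = 24/G + 1 = 1 + 24/G)
I(m, -30) + u(-18) = (16 + 4*308) + (24 - 18)/(-18) = (16 + 1232) - 1/18*6 = 1248 - ⅓ = 3743/3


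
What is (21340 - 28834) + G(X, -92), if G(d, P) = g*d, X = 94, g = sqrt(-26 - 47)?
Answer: -7494 + 94*I*sqrt(73) ≈ -7494.0 + 803.14*I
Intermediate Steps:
g = I*sqrt(73) (g = sqrt(-73) = I*sqrt(73) ≈ 8.544*I)
G(d, P) = I*d*sqrt(73) (G(d, P) = (I*sqrt(73))*d = I*d*sqrt(73))
(21340 - 28834) + G(X, -92) = (21340 - 28834) + I*94*sqrt(73) = -7494 + 94*I*sqrt(73)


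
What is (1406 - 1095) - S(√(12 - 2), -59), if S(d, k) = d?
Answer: 311 - √10 ≈ 307.84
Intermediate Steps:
(1406 - 1095) - S(√(12 - 2), -59) = (1406 - 1095) - √(12 - 2) = 311 - √10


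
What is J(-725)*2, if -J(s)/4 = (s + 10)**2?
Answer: -4089800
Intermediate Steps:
J(s) = -4*(10 + s)**2 (J(s) = -4*(s + 10)**2 = -4*(10 + s)**2)
J(-725)*2 = -4*(10 - 725)**2*2 = -4*(-715)**2*2 = -4*511225*2 = -2044900*2 = -4089800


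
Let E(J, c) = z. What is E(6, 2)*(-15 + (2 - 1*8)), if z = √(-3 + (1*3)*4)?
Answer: -63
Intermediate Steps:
z = 3 (z = √(-3 + 3*4) = √(-3 + 12) = √9 = 3)
E(J, c) = 3
E(6, 2)*(-15 + (2 - 1*8)) = 3*(-15 + (2 - 1*8)) = 3*(-15 + (2 - 8)) = 3*(-15 - 6) = 3*(-21) = -63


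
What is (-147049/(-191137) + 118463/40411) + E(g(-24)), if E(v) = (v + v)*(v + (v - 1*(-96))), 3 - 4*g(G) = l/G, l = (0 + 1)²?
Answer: 2705263937536171/17796181955328 ≈ 152.01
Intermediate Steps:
l = 1 (l = 1² = 1)
g(G) = ¾ - 1/(4*G)
E(v) = 2*v*(96 + 2*v) (E(v) = (2*v)*(v + (v + 96)) = (2*v)*(v + (96 + v)) = (2*v)*(96 + 2*v) = 2*v*(96 + 2*v))
(-147049/(-191137) + 118463/40411) + E(g(-24)) = (-147049/(-191137) + 118463/40411) + 4*((¼)*(-1 + 3*(-24))/(-24))*(48 + (¼)*(-1 + 3*(-24))/(-24)) = (-147049*(-1/191137) + 118463*(1/40411)) + 4*((¼)*(-1/24)*(-1 - 72))*(48 + (¼)*(-1/24)*(-1 - 72)) = (147049/191137 + 118463/40411) + 4*((¼)*(-1/24)*(-73))*(48 + (¼)*(-1/24)*(-73)) = 28585059570/7724037307 + 4*(73/96)*(48 + 73/96) = 28585059570/7724037307 + 4*(73/96)*(4681/96) = 28585059570/7724037307 + 341713/2304 = 2705263937536171/17796181955328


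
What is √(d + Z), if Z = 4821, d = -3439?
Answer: √1382 ≈ 37.175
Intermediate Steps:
√(d + Z) = √(-3439 + 4821) = √1382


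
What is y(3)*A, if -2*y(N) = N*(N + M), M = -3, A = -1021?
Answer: 0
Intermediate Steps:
y(N) = -N*(-3 + N)/2 (y(N) = -N*(N - 3)/2 = -N*(-3 + N)/2)
y(3)*A = ((½)*3*(3 - 1*3))*(-1021) = ((½)*3*(3 - 3))*(-1021) = ((½)*3*0)*(-1021) = 0*(-1021) = 0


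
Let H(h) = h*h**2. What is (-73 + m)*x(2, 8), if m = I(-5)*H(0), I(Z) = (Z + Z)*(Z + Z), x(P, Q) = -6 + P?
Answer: 292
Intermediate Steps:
H(h) = h**3
I(Z) = 4*Z**2 (I(Z) = (2*Z)*(2*Z) = 4*Z**2)
m = 0 (m = (4*(-5)**2)*0**3 = (4*25)*0 = 100*0 = 0)
(-73 + m)*x(2, 8) = (-73 + 0)*(-6 + 2) = -73*(-4) = 292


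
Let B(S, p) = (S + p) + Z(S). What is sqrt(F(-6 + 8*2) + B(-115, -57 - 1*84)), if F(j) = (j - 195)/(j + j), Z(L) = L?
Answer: 39*I/2 ≈ 19.5*I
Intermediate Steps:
F(j) = (-195 + j)/(2*j) (F(j) = (-195 + j)/((2*j)) = (-195 + j)*(1/(2*j)) = (-195 + j)/(2*j))
B(S, p) = p + 2*S (B(S, p) = (S + p) + S = p + 2*S)
sqrt(F(-6 + 8*2) + B(-115, -57 - 1*84)) = sqrt((-195 + (-6 + 8*2))/(2*(-6 + 8*2)) + ((-57 - 1*84) + 2*(-115))) = sqrt((-195 + (-6 + 16))/(2*(-6 + 16)) + ((-57 - 84) - 230)) = sqrt((1/2)*(-195 + 10)/10 + (-141 - 230)) = sqrt((1/2)*(1/10)*(-185) - 371) = sqrt(-37/4 - 371) = sqrt(-1521/4) = 39*I/2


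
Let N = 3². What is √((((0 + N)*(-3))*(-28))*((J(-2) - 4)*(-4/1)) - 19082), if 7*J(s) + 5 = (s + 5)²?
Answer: I*√8714 ≈ 93.349*I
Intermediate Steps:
N = 9
J(s) = -5/7 + (5 + s)²/7 (J(s) = -5/7 + (s + 5)²/7 = -5/7 + (5 + s)²/7)
√((((0 + N)*(-3))*(-28))*((J(-2) - 4)*(-4/1)) - 19082) = √((((0 + 9)*(-3))*(-28))*(((-5/7 + (5 - 2)²/7) - 4)*(-4/1)) - 19082) = √(((9*(-3))*(-28))*(((-5/7 + (⅐)*3²) - 4)*(-4*1)) - 19082) = √((-27*(-28))*(((-5/7 + (⅐)*9) - 4)*(-4)) - 19082) = √(756*(((-5/7 + 9/7) - 4)*(-4)) - 19082) = √(756*((4/7 - 4)*(-4)) - 19082) = √(756*(-24/7*(-4)) - 19082) = √(756*(96/7) - 19082) = √(10368 - 19082) = √(-8714) = I*√8714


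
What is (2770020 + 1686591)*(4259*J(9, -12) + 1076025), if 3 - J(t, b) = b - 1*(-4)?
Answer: 5004212620014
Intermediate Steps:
J(t, b) = -1 - b (J(t, b) = 3 - (b - 1*(-4)) = 3 - (b + 4) = 3 - (4 + b) = 3 + (-4 - b) = -1 - b)
(2770020 + 1686591)*(4259*J(9, -12) + 1076025) = (2770020 + 1686591)*(4259*(-1 - 1*(-12)) + 1076025) = 4456611*(4259*(-1 + 12) + 1076025) = 4456611*(4259*11 + 1076025) = 4456611*(46849 + 1076025) = 4456611*1122874 = 5004212620014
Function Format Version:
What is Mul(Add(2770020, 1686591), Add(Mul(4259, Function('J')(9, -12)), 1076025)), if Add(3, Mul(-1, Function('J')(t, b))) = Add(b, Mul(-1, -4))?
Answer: 5004212620014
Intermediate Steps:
Function('J')(t, b) = Add(-1, Mul(-1, b)) (Function('J')(t, b) = Add(3, Mul(-1, Add(b, Mul(-1, -4)))) = Add(3, Mul(-1, Add(b, 4))) = Add(3, Mul(-1, Add(4, b))) = Add(3, Add(-4, Mul(-1, b))) = Add(-1, Mul(-1, b)))
Mul(Add(2770020, 1686591), Add(Mul(4259, Function('J')(9, -12)), 1076025)) = Mul(Add(2770020, 1686591), Add(Mul(4259, Add(-1, Mul(-1, -12))), 1076025)) = Mul(4456611, Add(Mul(4259, Add(-1, 12)), 1076025)) = Mul(4456611, Add(Mul(4259, 11), 1076025)) = Mul(4456611, Add(46849, 1076025)) = Mul(4456611, 1122874) = 5004212620014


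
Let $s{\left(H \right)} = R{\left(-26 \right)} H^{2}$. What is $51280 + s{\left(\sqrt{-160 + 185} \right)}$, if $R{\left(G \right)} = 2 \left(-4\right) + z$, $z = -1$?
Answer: $51055$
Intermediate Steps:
$R{\left(G \right)} = -9$ ($R{\left(G \right)} = 2 \left(-4\right) - 1 = -8 - 1 = -9$)
$s{\left(H \right)} = - 9 H^{2}$
$51280 + s{\left(\sqrt{-160 + 185} \right)} = 51280 - 9 \left(\sqrt{-160 + 185}\right)^{2} = 51280 - 9 \left(\sqrt{25}\right)^{2} = 51280 - 9 \cdot 5^{2} = 51280 - 225 = 51055$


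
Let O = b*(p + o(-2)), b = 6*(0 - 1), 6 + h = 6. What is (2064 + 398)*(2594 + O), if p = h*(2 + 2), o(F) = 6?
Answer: 6297796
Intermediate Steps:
h = 0 (h = -6 + 6 = 0)
p = 0 (p = 0*(2 + 2) = 0*4 = 0)
b = -6 (b = 6*(-1) = -6)
O = -36 (O = -6*(0 + 6) = -6*6 = -36)
(2064 + 398)*(2594 + O) = (2064 + 398)*(2594 - 36) = 2462*2558 = 6297796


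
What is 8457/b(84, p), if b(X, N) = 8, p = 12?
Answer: 8457/8 ≈ 1057.1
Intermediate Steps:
8457/b(84, p) = 8457/8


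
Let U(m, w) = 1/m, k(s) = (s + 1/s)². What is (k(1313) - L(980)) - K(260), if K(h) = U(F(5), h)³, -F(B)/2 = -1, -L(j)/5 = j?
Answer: 23844158348031/13791752 ≈ 1.7289e+6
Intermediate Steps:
L(j) = -5*j
F(B) = 2 (F(B) = -2*(-1) = 2)
U(m, w) = 1/m
K(h) = ⅛ (K(h) = (1/2)³ = (½)³ = ⅛)
(k(1313) - L(980)) - K(260) = ((1 + 1313²)²/1313² - (-5)*980) - 1*⅛ = ((1 + 1723969)²/1723969 - 1*(-4900)) - ⅛ = ((1/1723969)*1723970² + 4900) - ⅛ = ((1/1723969)*2972072560900 + 4900) - ⅛ = (2972072560900/1723969 + 4900) - ⅛ = 2980520009000/1723969 - ⅛ = 23844158348031/13791752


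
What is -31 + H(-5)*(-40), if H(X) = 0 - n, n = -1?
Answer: -71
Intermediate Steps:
H(X) = 1 (H(X) = 0 - 1*(-1) = 0 + 1 = 1)
-31 + H(-5)*(-40) = -31 + 1*(-40) = -31 - 40 = -71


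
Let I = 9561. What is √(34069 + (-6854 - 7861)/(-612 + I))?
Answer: √303141176326/2983 ≈ 184.57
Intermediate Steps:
√(34069 + (-6854 - 7861)/(-612 + I)) = √(34069 + (-6854 - 7861)/(-612 + 9561)) = √(34069 - 14715/8949) = √(34069 - 14715*1/8949) = √(34069 - 4905/2983) = √(101622922/2983) = √303141176326/2983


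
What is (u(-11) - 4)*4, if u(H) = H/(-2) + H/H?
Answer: 10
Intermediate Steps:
u(H) = 1 - H/2 (u(H) = H*(-1/2) + 1 = -H/2 + 1 = 1 - H/2)
(u(-11) - 4)*4 = ((1 - 1/2*(-11)) - 4)*4 = ((1 + 11/2) - 4)*4 = (13/2 - 4)*4 = (5/2)*4 = 10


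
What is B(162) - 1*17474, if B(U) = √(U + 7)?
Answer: -17461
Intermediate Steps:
B(U) = √(7 + U)
B(162) - 1*17474 = √(7 + 162) - 1*17474 = √169 - 17474 = 13 - 17474 = -17461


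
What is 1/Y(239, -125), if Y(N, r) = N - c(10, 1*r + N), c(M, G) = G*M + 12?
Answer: -1/913 ≈ -0.0010953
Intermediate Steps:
c(M, G) = 12 + G*M
Y(N, r) = -12 - 10*r - 9*N (Y(N, r) = N - (12 + (1*r + N)*10) = N - (12 + (r + N)*10) = N - (12 + (N + r)*10) = N - (12 + (10*N + 10*r)) = N - (12 + 10*N + 10*r) = N + (-12 - 10*N - 10*r) = -12 - 10*r - 9*N)
1/Y(239, -125) = 1/(-12 - 10*(-125) - 9*239) = 1/(-12 + 1250 - 2151) = 1/(-913) = -1/913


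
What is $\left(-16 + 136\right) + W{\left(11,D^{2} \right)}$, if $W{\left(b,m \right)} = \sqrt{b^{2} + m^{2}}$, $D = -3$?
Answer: $120 + \sqrt{202} \approx 134.21$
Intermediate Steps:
$\left(-16 + 136\right) + W{\left(11,D^{2} \right)} = \left(-16 + 136\right) + \sqrt{11^{2} + \left(\left(-3\right)^{2}\right)^{2}} = 120 + \sqrt{121 + 9^{2}} = 120 + \sqrt{121 + 81} = 120 + \sqrt{202}$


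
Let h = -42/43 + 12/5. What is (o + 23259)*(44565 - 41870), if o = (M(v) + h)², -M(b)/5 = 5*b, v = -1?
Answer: 596899938404/9245 ≈ 6.4565e+7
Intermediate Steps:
M(b) = -25*b
h = 306/215 (h = -42*1/43 + 12*(⅕) = -42/43 + 12/5 = 306/215 ≈ 1.4233)
o = 32273761/46225 (o = (-25*(-1) + 306/215)² = (25 + 306/215)² = (5681/215)² = 32273761/46225 ≈ 698.19)
(o + 23259)*(44565 - 41870) = (32273761/46225 + 23259)*(44565 - 41870) = (1107421036/46225)*2695 = 596899938404/9245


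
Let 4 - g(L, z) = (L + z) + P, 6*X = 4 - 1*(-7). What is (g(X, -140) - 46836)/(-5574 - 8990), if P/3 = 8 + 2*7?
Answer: 280559/87384 ≈ 3.2106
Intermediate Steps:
P = 66 (P = 3*(8 + 2*7) = 3*(8 + 14) = 3*22 = 66)
X = 11/6 (X = (4 - 1*(-7))/6 = (4 + 7)/6 = (⅙)*11 = 11/6 ≈ 1.8333)
g(L, z) = -62 - L - z (g(L, z) = 4 - ((L + z) + 66) = 4 - (66 + L + z) = 4 + (-66 - L - z) = -62 - L - z)
(g(X, -140) - 46836)/(-5574 - 8990) = ((-62 - 1*11/6 - 1*(-140)) - 46836)/(-5574 - 8990) = ((-62 - 11/6 + 140) - 46836)/(-14564) = (457/6 - 46836)*(-1/14564) = -280559/6*(-1/14564) = 280559/87384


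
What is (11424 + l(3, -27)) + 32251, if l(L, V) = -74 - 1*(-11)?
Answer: 43612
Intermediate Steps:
l(L, V) = -63 (l(L, V) = -74 + 11 = -63)
(11424 + l(3, -27)) + 32251 = (11424 - 63) + 32251 = 11361 + 32251 = 43612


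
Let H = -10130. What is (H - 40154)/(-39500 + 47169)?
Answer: -50284/7669 ≈ -6.5568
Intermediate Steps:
(H - 40154)/(-39500 + 47169) = (-10130 - 40154)/(-39500 + 47169) = -50284/7669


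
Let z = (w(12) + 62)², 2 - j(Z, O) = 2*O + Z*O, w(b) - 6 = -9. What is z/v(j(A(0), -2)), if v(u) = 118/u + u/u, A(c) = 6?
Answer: 31329/68 ≈ 460.72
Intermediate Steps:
w(b) = -3 (w(b) = 6 - 9 = -3)
j(Z, O) = 2 - 2*O - O*Z (j(Z, O) = 2 - (2*O + Z*O) = 2 - (2*O + O*Z) = 2 + (-2*O - O*Z) = 2 - 2*O - O*Z)
v(u) = 1 + 118/u (v(u) = 118/u + 1 = 1 + 118/u)
z = 3481 (z = (-3 + 62)² = 59² = 3481)
z/v(j(A(0), -2)) = 3481/(((118 + (2 - 2*(-2) - 1*(-2)*6))/(2 - 2*(-2) - 1*(-2)*6))) = 3481/(((118 + (2 + 4 + 12))/(2 + 4 + 12))) = 3481/(((118 + 18)/18)) = 3481/(((1/18)*136)) = 3481/(68/9) = 3481*(9/68) = 31329/68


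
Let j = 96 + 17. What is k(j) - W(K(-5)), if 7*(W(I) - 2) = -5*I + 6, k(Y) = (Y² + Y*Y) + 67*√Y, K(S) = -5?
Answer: 178721/7 + 67*√113 ≈ 26244.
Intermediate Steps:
j = 113
k(Y) = 2*Y² + 67*√Y (k(Y) = (Y² + Y²) + 67*√Y = 2*Y² + 67*√Y)
W(I) = 20/7 - 5*I/7 (W(I) = 2 + (-5*I + 6)/7 = 2 + (6 - 5*I)/7 = 2 + (6/7 - 5*I/7) = 20/7 - 5*I/7)
k(j) - W(K(-5)) = (2*113² + 67*√113) - (20/7 - 5/7*(-5)) = (2*12769 + 67*√113) - (20/7 + 25/7) = (25538 + 67*√113) - 1*45/7 = (25538 + 67*√113) - 45/7 = 178721/7 + 67*√113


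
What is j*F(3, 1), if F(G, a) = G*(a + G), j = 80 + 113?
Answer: 2316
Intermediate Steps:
j = 193
F(G, a) = G*(G + a)
j*F(3, 1) = 193*(3*(3 + 1)) = 193*(3*4) = 193*12 = 2316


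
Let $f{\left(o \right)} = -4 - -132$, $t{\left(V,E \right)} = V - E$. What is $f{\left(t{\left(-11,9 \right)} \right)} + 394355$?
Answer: $394483$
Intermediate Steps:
$f{\left(o \right)} = 128$ ($f{\left(o \right)} = -4 + 132 = 128$)
$f{\left(t{\left(-11,9 \right)} \right)} + 394355 = 128 + 394355 = 394483$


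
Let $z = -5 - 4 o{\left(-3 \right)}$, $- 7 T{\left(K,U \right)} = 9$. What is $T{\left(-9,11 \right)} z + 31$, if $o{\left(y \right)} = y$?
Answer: $22$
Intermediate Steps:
$T{\left(K,U \right)} = - \frac{9}{7}$ ($T{\left(K,U \right)} = \left(- \frac{1}{7}\right) 9 = - \frac{9}{7}$)
$z = 7$ ($z = -5 - -12 = -5 + 12 = 7$)
$T{\left(-9,11 \right)} z + 31 = \left(- \frac{9}{7}\right) 7 + 31 = -9 + 31 = 22$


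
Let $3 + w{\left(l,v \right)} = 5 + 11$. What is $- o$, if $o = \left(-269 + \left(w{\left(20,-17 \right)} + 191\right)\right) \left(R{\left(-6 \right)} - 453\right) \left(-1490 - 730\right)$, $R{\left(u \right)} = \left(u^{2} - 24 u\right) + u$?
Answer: $40259700$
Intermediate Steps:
$w{\left(l,v \right)} = 13$ ($w{\left(l,v \right)} = -3 + \left(5 + 11\right) = -3 + 16 = 13$)
$R{\left(u \right)} = u^{2} - 23 u$
$o = -40259700$ ($o = \left(-269 + \left(13 + 191\right)\right) \left(- 6 \left(-23 - 6\right) - 453\right) \left(-1490 - 730\right) = \left(-269 + 204\right) \left(\left(-6\right) \left(-29\right) - 453\right) \left(-2220\right) = - 65 \left(174 - 453\right) \left(-2220\right) = \left(-65\right) \left(-279\right) \left(-2220\right) = 18135 \left(-2220\right) = -40259700$)
$- o = \left(-1\right) \left(-40259700\right) = 40259700$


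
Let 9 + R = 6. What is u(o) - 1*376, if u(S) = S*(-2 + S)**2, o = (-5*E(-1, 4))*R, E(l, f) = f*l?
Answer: -231016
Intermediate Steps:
R = -3 (R = -9 + 6 = -3)
o = -60 (o = -20*(-1)*(-3) = -5*(-4)*(-3) = 20*(-3) = -60)
u(o) - 1*376 = -60*(-2 - 60)**2 - 1*376 = -60*(-62)**2 - 376 = -60*3844 - 376 = -230640 - 376 = -231016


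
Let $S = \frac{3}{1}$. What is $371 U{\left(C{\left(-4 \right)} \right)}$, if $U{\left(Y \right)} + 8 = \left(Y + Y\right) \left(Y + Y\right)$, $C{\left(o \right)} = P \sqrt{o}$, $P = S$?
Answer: $-56392$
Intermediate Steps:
$S = 3$ ($S = 3 \cdot 1 = 3$)
$P = 3$
$C{\left(o \right)} = 3 \sqrt{o}$
$U{\left(Y \right)} = -8 + 4 Y^{2}$ ($U{\left(Y \right)} = -8 + \left(Y + Y\right) \left(Y + Y\right) = -8 + 2 Y 2 Y = -8 + 4 Y^{2}$)
$371 U{\left(C{\left(-4 \right)} \right)} = 371 \left(-8 + 4 \left(3 \sqrt{-4}\right)^{2}\right) = 371 \left(-8 + 4 \left(3 \cdot 2 i\right)^{2}\right) = 371 \left(-8 + 4 \left(6 i\right)^{2}\right) = 371 \left(-8 + 4 \left(-36\right)\right) = 371 \left(-8 - 144\right) = 371 \left(-152\right) = -56392$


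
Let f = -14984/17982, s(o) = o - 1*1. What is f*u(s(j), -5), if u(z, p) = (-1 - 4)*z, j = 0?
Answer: -37460/8991 ≈ -4.1664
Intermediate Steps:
s(o) = -1 + o (s(o) = o - 1 = -1 + o)
u(z, p) = -5*z
f = -7492/8991 (f = -14984*1/17982 = -7492/8991 ≈ -0.83328)
f*u(s(j), -5) = -(-37460)*(-1 + 0)/8991 = -(-37460)*(-1)/8991 = -7492/8991*5 = -37460/8991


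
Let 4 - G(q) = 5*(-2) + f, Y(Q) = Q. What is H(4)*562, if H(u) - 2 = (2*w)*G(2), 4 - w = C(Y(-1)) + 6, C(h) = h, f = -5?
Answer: -20232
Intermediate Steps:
w = -1 (w = 4 - (-1 + 6) = 4 - 1*5 = 4 - 5 = -1)
G(q) = 19 (G(q) = 4 - (5*(-2) - 5) = 4 - (-10 - 5) = 4 - 1*(-15) = 4 + 15 = 19)
H(u) = -36 (H(u) = 2 + (2*(-1))*19 = 2 - 2*19 = 2 - 38 = -36)
H(4)*562 = -36*562 = -20232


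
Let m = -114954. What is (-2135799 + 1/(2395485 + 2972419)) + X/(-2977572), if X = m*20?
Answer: -2844762326479816285/1331943387424 ≈ -2.1358e+6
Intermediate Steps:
X = -2299080 (X = -114954*20 = -2299080)
(-2135799 + 1/(2395485 + 2972419)) + X/(-2977572) = (-2135799 + 1/(2395485 + 2972419)) - 2299080/(-2977572) = (-2135799 + 1/5367904) - 2299080*(-1/2977572) = (-2135799 + 1/5367904) + 191590/248131 = -11464763995295/5367904 + 191590/248131 = -2844762326479816285/1331943387424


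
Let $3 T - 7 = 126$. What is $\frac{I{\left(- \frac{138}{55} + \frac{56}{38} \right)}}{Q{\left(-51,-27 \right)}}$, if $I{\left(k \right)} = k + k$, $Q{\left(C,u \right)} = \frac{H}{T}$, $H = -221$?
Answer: $\frac{15148}{36465} \approx 0.41541$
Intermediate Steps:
$T = \frac{133}{3}$ ($T = \frac{7}{3} + \frac{1}{3} \cdot 126 = \frac{7}{3} + 42 = \frac{133}{3} \approx 44.333$)
$Q{\left(C,u \right)} = - \frac{663}{133}$ ($Q{\left(C,u \right)} = - \frac{221}{\frac{133}{3}} = \left(-221\right) \frac{3}{133} = - \frac{663}{133}$)
$I{\left(k \right)} = 2 k$
$\frac{I{\left(- \frac{138}{55} + \frac{56}{38} \right)}}{Q{\left(-51,-27 \right)}} = \frac{2 \left(- \frac{138}{55} + \frac{56}{38}\right)}{- \frac{663}{133}} = 2 \left(\left(-138\right) \frac{1}{55} + 56 \cdot \frac{1}{38}\right) \left(- \frac{133}{663}\right) = 2 \left(- \frac{138}{55} + \frac{28}{19}\right) \left(- \frac{133}{663}\right) = 2 \left(- \frac{1082}{1045}\right) \left(- \frac{133}{663}\right) = \left(- \frac{2164}{1045}\right) \left(- \frac{133}{663}\right) = \frac{15148}{36465}$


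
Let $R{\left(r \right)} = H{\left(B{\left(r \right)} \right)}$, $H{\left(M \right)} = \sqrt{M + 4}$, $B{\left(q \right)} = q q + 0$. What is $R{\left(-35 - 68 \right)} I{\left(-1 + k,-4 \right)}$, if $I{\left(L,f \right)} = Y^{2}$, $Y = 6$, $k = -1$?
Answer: $36 \sqrt{10613} \approx 3708.7$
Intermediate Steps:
$B{\left(q \right)} = q^{2}$ ($B{\left(q \right)} = q^{2} + 0 = q^{2}$)
$H{\left(M \right)} = \sqrt{4 + M}$
$I{\left(L,f \right)} = 36$ ($I{\left(L,f \right)} = 6^{2} = 36$)
$R{\left(r \right)} = \sqrt{4 + r^{2}}$
$R{\left(-35 - 68 \right)} I{\left(-1 + k,-4 \right)} = \sqrt{4 + \left(-35 - 68\right)^{2}} \cdot 36 = \sqrt{4 + \left(-103\right)^{2}} \cdot 36 = \sqrt{4 + 10609} \cdot 36 = \sqrt{10613} \cdot 36 = 36 \sqrt{10613}$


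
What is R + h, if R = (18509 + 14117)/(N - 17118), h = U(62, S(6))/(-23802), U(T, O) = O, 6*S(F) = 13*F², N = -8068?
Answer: -64877380/49956431 ≈ -1.2987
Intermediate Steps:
S(F) = 13*F²/6 (S(F) = (13*F²)/6 = 13*F²/6)
h = -13/3967 (h = ((13/6)*6²)/(-23802) = ((13/6)*36)*(-1/23802) = 78*(-1/23802) = -13/3967 ≈ -0.0032770)
R = -16313/12593 (R = (18509 + 14117)/(-8068 - 17118) = 32626/(-25186) = 32626*(-1/25186) = -16313/12593 ≈ -1.2954)
R + h = -16313/12593 - 13/3967 = -64877380/49956431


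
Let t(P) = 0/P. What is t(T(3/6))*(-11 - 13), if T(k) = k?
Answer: 0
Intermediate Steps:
t(P) = 0
t(T(3/6))*(-11 - 13) = 0*(-11 - 13) = 0*(-24) = 0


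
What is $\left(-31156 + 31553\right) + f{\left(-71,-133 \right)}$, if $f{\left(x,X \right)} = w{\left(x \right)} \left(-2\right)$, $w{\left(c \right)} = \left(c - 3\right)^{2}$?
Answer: $-10555$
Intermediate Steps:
$w{\left(c \right)} = \left(-3 + c\right)^{2}$
$f{\left(x,X \right)} = - 2 \left(-3 + x\right)^{2}$ ($f{\left(x,X \right)} = \left(-3 + x\right)^{2} \left(-2\right) = - 2 \left(-3 + x\right)^{2}$)
$\left(-31156 + 31553\right) + f{\left(-71,-133 \right)} = \left(-31156 + 31553\right) - 2 \left(-3 - 71\right)^{2} = 397 - 2 \left(-74\right)^{2} = 397 - 10952 = -10555$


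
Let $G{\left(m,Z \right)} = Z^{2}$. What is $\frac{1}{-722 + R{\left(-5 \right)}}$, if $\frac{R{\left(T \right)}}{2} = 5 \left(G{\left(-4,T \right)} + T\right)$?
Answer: $- \frac{1}{522} \approx -0.0019157$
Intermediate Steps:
$R{\left(T \right)} = 10 T + 10 T^{2}$ ($R{\left(T \right)} = 2 \cdot 5 \left(T^{2} + T\right) = 2 \cdot 5 \left(T + T^{2}\right) = 2 \left(5 T + 5 T^{2}\right) = 10 T + 10 T^{2}$)
$\frac{1}{-722 + R{\left(-5 \right)}} = \frac{1}{-722 + 10 \left(-5\right) \left(1 - 5\right)} = \frac{1}{-722 + 10 \left(-5\right) \left(-4\right)} = \frac{1}{-722 + 200} = \frac{1}{-522} = - \frac{1}{522}$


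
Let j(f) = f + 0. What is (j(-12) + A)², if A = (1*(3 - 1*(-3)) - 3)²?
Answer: 9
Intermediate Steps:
j(f) = f
A = 9 (A = (1*(3 + 3) - 3)² = (1*6 - 3)² = (6 - 3)² = 3² = 9)
(j(-12) + A)² = (-12 + 9)² = (-3)² = 9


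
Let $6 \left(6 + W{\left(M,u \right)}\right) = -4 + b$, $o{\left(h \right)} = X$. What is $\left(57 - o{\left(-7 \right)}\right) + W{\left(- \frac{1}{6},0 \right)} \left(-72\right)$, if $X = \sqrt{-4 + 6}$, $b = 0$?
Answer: $537 - \sqrt{2} \approx 535.59$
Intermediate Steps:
$X = \sqrt{2} \approx 1.4142$
$o{\left(h \right)} = \sqrt{2}$
$W{\left(M,u \right)} = - \frac{20}{3}$ ($W{\left(M,u \right)} = -6 + \frac{-4 + 0}{6} = -6 + \frac{1}{6} \left(-4\right) = -6 - \frac{2}{3} = - \frac{20}{3}$)
$\left(57 - o{\left(-7 \right)}\right) + W{\left(- \frac{1}{6},0 \right)} \left(-72\right) = \left(57 - \sqrt{2}\right) - -480 = \left(57 - \sqrt{2}\right) + 480 = 537 - \sqrt{2}$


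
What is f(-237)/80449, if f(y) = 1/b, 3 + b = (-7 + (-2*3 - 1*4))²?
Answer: 1/23008414 ≈ 4.3462e-8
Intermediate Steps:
b = 286 (b = -3 + (-7 + (-2*3 - 1*4))² = -3 + (-7 + (-6 - 4))² = -3 + (-7 - 10)² = -3 + (-17)² = -3 + 289 = 286)
f(y) = 1/286
f(-237)/80449 = (1/286)/80449 = (1/286)*(1/80449) = 1/23008414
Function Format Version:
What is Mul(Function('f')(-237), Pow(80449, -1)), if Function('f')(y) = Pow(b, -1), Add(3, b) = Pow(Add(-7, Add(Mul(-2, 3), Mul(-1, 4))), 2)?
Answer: Rational(1, 23008414) ≈ 4.3462e-8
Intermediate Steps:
b = 286 (b = Add(-3, Pow(Add(-7, Add(Mul(-2, 3), Mul(-1, 4))), 2)) = Add(-3, Pow(Add(-7, Add(-6, -4)), 2)) = Add(-3, Pow(Add(-7, -10), 2)) = Add(-3, Pow(-17, 2)) = Add(-3, 289) = 286)
Function('f')(y) = Rational(1, 286) (Function('f')(y) = Pow(286, -1) = Rational(1, 286))
Mul(Function('f')(-237), Pow(80449, -1)) = Mul(Rational(1, 286), Pow(80449, -1)) = Mul(Rational(1, 286), Rational(1, 80449)) = Rational(1, 23008414)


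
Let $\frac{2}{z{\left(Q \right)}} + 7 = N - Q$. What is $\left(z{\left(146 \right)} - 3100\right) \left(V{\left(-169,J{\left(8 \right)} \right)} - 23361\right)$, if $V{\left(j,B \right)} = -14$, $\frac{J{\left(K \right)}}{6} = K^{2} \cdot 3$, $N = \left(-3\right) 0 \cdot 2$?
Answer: $\frac{652165250}{9} \approx 7.2463 \cdot 10^{7}$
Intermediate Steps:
$N = 0$ ($N = 0 \cdot 2 = 0$)
$z{\left(Q \right)} = \frac{2}{-7 - Q}$ ($z{\left(Q \right)} = \frac{2}{-7 + \left(0 - Q\right)} = \frac{2}{-7 - Q}$)
$J{\left(K \right)} = 18 K^{2}$ ($J{\left(K \right)} = 6 K^{2} \cdot 3 = 6 \cdot 3 K^{2} = 18 K^{2}$)
$\left(z{\left(146 \right)} - 3100\right) \left(V{\left(-169,J{\left(8 \right)} \right)} - 23361\right) = \left(- \frac{2}{7 + 146} - 3100\right) \left(-14 - 23361\right) = \left(- \frac{2}{153} - 3100\right) \left(-23375\right) = \left(- \frac{474302}{153}\right) \left(-23375\right) = \frac{652165250}{9}$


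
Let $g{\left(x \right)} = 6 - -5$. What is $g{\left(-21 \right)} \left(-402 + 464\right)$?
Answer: $682$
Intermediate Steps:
$g{\left(x \right)} = 11$ ($g{\left(x \right)} = 6 + 5 = 11$)
$g{\left(-21 \right)} \left(-402 + 464\right) = 11 \left(-402 + 464\right) = 11 \cdot 62 = 682$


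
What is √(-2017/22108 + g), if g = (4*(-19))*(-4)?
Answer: 3*√4126098945/11054 ≈ 17.433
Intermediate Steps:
g = 304 (g = -76*(-4) = 304)
√(-2017/22108 + g) = √(-2017/22108 + 304) = √(6718815/22108) = 3*√4126098945/11054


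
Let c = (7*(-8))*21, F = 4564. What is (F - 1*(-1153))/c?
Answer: -5717/1176 ≈ -4.8614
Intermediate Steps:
c = -1176 (c = -56*21 = -1176)
(F - 1*(-1153))/c = (4564 - 1*(-1153))/(-1176) = (4564 + 1153)*(-1/1176) = 5717*(-1/1176) = -5717/1176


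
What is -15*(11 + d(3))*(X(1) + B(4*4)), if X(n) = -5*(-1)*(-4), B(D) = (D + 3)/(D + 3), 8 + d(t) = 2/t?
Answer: 1045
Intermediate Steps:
d(t) = -8 + 2/t
B(D) = 1 (B(D) = (3 + D)/(3 + D) = 1)
X(n) = -20 (X(n) = 5*(-4) = -20)
-15*(11 + d(3))*(X(1) + B(4*4)) = -15*(11 + (-8 + 2/3))*(-20 + 1) = -15*(11 + (-8 + 2*(⅓)))*(-19) = -15*(11 + (-8 + ⅔))*(-19) = -15*(11 - 22/3)*(-19) = -55*(-19) = -15*(-209/3) = 1045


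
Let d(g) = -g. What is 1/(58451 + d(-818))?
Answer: 1/59269 ≈ 1.6872e-5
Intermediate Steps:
1/(58451 + d(-818)) = 1/(58451 - 1*(-818)) = 1/(58451 + 818) = 1/59269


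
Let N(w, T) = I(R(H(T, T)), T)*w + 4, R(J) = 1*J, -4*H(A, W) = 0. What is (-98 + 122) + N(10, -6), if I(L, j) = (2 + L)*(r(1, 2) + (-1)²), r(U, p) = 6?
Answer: 168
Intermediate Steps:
H(A, W) = 0 (H(A, W) = -¼*0 = 0)
R(J) = J
I(L, j) = 14 + 7*L (I(L, j) = (2 + L)*(6 + (-1)²) = (2 + L)*(6 + 1) = (2 + L)*7 = 14 + 7*L)
N(w, T) = 4 + 14*w (N(w, T) = (14 + 7*0)*w + 4 = (14 + 0)*w + 4 = 14*w + 4 = 4 + 14*w)
(-98 + 122) + N(10, -6) = (-98 + 122) + (4 + 14*10) = 24 + (4 + 140) = 24 + 144 = 168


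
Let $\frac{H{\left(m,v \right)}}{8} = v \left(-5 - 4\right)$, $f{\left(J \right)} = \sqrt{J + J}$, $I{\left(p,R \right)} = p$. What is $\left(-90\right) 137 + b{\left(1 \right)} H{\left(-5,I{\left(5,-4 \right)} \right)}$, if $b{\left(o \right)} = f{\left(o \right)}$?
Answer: $-12330 - 360 \sqrt{2} \approx -12839.0$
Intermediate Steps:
$f{\left(J \right)} = \sqrt{2} \sqrt{J}$ ($f{\left(J \right)} = \sqrt{2 J} = \sqrt{2} \sqrt{J}$)
$H{\left(m,v \right)} = - 72 v$ ($H{\left(m,v \right)} = 8 v \left(-5 - 4\right) = 8 v \left(-9\right) = 8 \left(- 9 v\right) = - 72 v$)
$b{\left(o \right)} = \sqrt{2} \sqrt{o}$
$\left(-90\right) 137 + b{\left(1 \right)} H{\left(-5,I{\left(5,-4 \right)} \right)} = \left(-90\right) 137 + \sqrt{2} \sqrt{1} \left(\left(-72\right) 5\right) = -12330 + \sqrt{2} \cdot 1 \left(-360\right) = -12330 + \sqrt{2} \left(-360\right) = -12330 - 360 \sqrt{2}$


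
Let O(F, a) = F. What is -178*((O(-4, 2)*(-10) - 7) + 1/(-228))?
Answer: -669547/114 ≈ -5873.2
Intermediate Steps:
-178*((O(-4, 2)*(-10) - 7) + 1/(-228)) = -178*((-4*(-10) - 7) + 1/(-228)) = -178*((40 - 7) - 1/228) = -178*(33 - 1/228) = -178*7523/228 = -669547/114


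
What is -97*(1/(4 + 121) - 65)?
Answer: 788028/125 ≈ 6304.2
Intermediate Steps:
-97*(1/(4 + 121) - 65) = -97*(1/125 - 65) = -97*(-8124/125) = 788028/125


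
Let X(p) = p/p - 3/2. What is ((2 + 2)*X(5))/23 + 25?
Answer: 573/23 ≈ 24.913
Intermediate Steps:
X(p) = -½ (X(p) = 1 - 3*½ = 1 - 3/2 = -½)
((2 + 2)*X(5))/23 + 25 = ((2 + 2)*(-½))/23 + 25 = (4*(-½))/23 + 25 = (1/23)*(-2) + 25 = -2/23 + 25 = 573/23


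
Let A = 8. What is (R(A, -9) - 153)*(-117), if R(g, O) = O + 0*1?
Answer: 18954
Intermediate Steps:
R(g, O) = O (R(g, O) = O + 0 = O)
(R(A, -9) - 153)*(-117) = (-9 - 153)*(-117) = -162*(-117) = 18954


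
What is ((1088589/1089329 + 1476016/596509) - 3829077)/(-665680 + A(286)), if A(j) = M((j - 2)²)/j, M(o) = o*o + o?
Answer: -1084755761956390667/6255348801551124247 ≈ -0.17341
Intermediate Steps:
M(o) = o + o² (M(o) = o² + o = o + o²)
A(j) = (-2 + j)²*(1 + (-2 + j)²)/j (A(j) = ((j - 2)²*(1 + (j - 2)²))/j = ((-2 + j)²*(1 + (-2 + j)²))/j = (-2 + j)²*(1 + (-2 + j)²)/j)
((1088589/1089329 + 1476016/596509) - 3829077)/(-665680 + A(286)) = ((1088589/1089329 + 1476016/596509) - 3829077)/(-665680 + (-2 + 286)²*(1 + (-2 + 286)²)/286) = ((1088589*(1/1089329) + 1476016*(1/596509)) - 3829077)/(-665680 + (1/286)*284²*(1 + 284²)) = ((1088589/1089329 + 1476016/596509) - 3829077)/(-665680 + (1/286)*80656*(1 + 80656)) = (55054150465/15848647621 - 3829077)/(-665680 + (1/286)*80656*80657) = -60685637032525352/(15848647621*(-665680 + 3252735496/143)) = -60685637032525352/(15848647621*3157543256/143) = -60685637032525352/15848647621*143/3157543256 = -1084755761956390667/6255348801551124247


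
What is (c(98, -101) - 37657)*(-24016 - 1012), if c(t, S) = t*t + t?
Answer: 699657740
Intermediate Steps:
c(t, S) = t + t**2 (c(t, S) = t**2 + t = t + t**2)
(c(98, -101) - 37657)*(-24016 - 1012) = (98*(1 + 98) - 37657)*(-24016 - 1012) = (98*99 - 37657)*(-25028) = (9702 - 37657)*(-25028) = -27955*(-25028) = 699657740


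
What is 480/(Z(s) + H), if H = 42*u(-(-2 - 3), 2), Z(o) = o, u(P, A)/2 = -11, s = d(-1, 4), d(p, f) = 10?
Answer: -240/457 ≈ -0.52516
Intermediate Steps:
s = 10
u(P, A) = -22 (u(P, A) = 2*(-11) = -22)
H = -924 (H = 42*(-22) = -924)
480/(Z(s) + H) = 480/(10 - 924) = 480/(-914) = 480*(-1/914) = -240/457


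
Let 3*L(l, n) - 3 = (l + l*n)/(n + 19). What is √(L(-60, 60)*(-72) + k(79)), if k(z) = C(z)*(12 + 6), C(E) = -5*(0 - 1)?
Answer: 9*√87058/79 ≈ 33.614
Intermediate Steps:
C(E) = 5 (C(E) = -5*(-1) = 5)
L(l, n) = 1 + (l + l*n)/(3*(19 + n)) (L(l, n) = 1 + ((l + l*n)/(n + 19))/3 = 1 + ((l + l*n)/(19 + n))/3 = 1 + (l + l*n)/(3*(19 + n)))
k(z) = 90 (k(z) = 5*(12 + 6) = 5*18 = 90)
√(L(-60, 60)*(-72) + k(79)) = √(((57 - 60 + 3*60 - 60*60)/(3*(19 + 60)))*(-72) + 90) = √(((⅓)*(57 - 60 + 180 - 3600)/79)*(-72) + 90) = √(((⅓)*(1/79)*(-3423))*(-72) + 90) = √(-1141/79*(-72) + 90) = √(82152/79 + 90) = √(89262/79) = 9*√87058/79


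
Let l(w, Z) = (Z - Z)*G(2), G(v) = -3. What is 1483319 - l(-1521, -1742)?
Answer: 1483319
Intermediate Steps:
l(w, Z) = 0 (l(w, Z) = (Z - Z)*(-3) = 0*(-3) = 0)
1483319 - l(-1521, -1742) = 1483319 - 1*0 = 1483319 + 0 = 1483319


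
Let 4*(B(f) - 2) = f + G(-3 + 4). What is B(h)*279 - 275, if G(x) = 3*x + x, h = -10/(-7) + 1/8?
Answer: 150161/224 ≈ 670.36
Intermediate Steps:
h = 87/56 (h = -10*(-⅐) + 1*(⅛) = 10/7 + ⅛ = 87/56 ≈ 1.5536)
G(x) = 4*x
B(f) = 3 + f/4 (B(f) = 2 + (f + 4*(-3 + 4))/4 = 2 + (f + 4*1)/4 = 2 + (f + 4)/4 = 2 + (4 + f)/4 = 2 + (1 + f/4) = 3 + f/4)
B(h)*279 - 275 = (3 + (¼)*(87/56))*279 - 275 = (3 + 87/224)*279 - 275 = (759/224)*279 - 275 = 211761/224 - 275 = 150161/224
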